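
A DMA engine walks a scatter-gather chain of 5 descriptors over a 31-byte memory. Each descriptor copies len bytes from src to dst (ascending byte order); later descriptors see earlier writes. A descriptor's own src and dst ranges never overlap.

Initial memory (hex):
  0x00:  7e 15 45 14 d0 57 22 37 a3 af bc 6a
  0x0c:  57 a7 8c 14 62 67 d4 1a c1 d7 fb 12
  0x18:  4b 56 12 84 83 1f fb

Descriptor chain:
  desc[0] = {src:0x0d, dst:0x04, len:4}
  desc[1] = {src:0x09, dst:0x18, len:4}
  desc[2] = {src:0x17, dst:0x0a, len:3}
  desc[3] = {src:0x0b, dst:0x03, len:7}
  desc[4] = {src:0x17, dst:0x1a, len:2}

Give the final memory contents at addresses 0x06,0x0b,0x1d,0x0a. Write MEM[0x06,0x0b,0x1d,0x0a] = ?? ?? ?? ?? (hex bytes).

MEM[0x06,0x0b,0x1d,0x0a] = 8c af 1f 12

  after D0: wrote 4B at 0x04 = a78c1462
  after D1: wrote 4B at 0x18 = afbc6a57
  after D2: wrote 3B at 0x0a = 12afbc
  after D3: wrote 7B at 0x03 = afbca78c146267
  after D4: wrote 2B at 0x1a = 12af
query mem[0x06]=0x8c, mem[0x0b]=0xaf, mem[0x1d]=0x1f, mem[0x0a]=0x12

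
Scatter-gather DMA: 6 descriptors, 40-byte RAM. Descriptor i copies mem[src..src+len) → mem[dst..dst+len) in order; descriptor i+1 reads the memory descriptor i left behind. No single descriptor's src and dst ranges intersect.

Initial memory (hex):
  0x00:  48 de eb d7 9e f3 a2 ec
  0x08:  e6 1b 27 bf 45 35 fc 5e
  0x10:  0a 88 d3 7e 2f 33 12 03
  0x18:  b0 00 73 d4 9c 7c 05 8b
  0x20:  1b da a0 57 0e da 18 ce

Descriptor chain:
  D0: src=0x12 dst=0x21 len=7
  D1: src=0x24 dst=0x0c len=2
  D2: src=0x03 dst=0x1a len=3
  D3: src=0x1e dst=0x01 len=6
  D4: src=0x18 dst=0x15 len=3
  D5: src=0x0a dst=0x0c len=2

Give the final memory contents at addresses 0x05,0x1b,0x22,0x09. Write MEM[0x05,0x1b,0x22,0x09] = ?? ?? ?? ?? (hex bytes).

MEM[0x05,0x1b,0x22,0x09] = 7e 9e 7e 1b

[0] 0x12->0x21 len=7 : d3 7e 2f 33 12 03 b0
[1] 0x24->0x0c len=2 : 33 12
[2] 0x03->0x1a len=3 : d7 9e f3
[3] 0x1e->0x01 len=6 : 05 8b 1b d3 7e 2f
[4] 0x18->0x15 len=3 : b0 00 d7
[5] 0x0a->0x0c len=2 : 27 bf
query mem[0x05]=0x7e, mem[0x1b]=0x9e, mem[0x22]=0x7e, mem[0x09]=0x1b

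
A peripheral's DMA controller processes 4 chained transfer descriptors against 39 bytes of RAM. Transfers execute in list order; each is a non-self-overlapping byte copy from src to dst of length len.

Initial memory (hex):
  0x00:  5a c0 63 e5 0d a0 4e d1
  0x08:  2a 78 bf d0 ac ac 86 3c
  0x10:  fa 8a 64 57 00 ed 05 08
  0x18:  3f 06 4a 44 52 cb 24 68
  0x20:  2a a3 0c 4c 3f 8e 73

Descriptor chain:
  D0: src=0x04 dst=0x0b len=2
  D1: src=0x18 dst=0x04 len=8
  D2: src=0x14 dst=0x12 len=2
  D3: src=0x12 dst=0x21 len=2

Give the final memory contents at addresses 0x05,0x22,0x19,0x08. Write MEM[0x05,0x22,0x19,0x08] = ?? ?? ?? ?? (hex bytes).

D0: mem[0x0b..0x0c] <- [0d a0]
D1: mem[0x04..0x0b] <- [3f 06 4a 44 52 cb 24 68]
D2: mem[0x12..0x13] <- [00 ed]
D3: mem[0x21..0x22] <- [00 ed]
query mem[0x05]=0x06, mem[0x22]=0xed, mem[0x19]=0x06, mem[0x08]=0x52

MEM[0x05,0x22,0x19,0x08] = 06 ed 06 52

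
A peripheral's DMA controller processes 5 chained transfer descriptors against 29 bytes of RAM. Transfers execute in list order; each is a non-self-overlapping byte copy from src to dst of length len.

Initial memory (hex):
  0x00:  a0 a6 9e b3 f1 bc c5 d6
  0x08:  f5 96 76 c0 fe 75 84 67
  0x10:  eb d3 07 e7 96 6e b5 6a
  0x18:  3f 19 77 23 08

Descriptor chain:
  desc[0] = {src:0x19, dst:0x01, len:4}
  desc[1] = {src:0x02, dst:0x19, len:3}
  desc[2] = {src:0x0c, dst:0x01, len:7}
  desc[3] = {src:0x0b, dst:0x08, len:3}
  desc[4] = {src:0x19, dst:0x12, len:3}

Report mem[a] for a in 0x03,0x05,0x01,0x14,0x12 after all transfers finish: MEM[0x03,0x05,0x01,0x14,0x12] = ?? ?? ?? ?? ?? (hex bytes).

  after D0: wrote 4B at 0x01 = 19772308
  after D1: wrote 3B at 0x19 = 772308
  after D2: wrote 7B at 0x01 = fe758467ebd307
  after D3: wrote 3B at 0x08 = c0fe75
  after D4: wrote 3B at 0x12 = 772308
query mem[0x03]=0x84, mem[0x05]=0xeb, mem[0x01]=0xfe, mem[0x14]=0x08, mem[0x12]=0x77

MEM[0x03,0x05,0x01,0x14,0x12] = 84 eb fe 08 77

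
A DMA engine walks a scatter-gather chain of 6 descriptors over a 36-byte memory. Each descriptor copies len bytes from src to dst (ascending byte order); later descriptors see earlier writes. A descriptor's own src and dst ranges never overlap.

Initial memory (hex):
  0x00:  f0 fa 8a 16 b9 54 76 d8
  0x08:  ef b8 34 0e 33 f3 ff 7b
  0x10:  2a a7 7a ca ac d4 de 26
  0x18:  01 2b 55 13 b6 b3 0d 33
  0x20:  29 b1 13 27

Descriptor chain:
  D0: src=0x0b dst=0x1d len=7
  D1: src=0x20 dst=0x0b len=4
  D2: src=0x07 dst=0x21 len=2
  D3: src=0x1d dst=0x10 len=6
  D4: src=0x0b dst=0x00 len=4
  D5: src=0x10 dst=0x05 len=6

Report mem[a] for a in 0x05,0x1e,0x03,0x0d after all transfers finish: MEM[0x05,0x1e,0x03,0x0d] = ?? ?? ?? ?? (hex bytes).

MEM[0x05,0x1e,0x03,0x0d] = 0e 33 a7 2a

  after D0: wrote 7B at 0x1d = 0e33f3ff7b2aa7
  after D1: wrote 4B at 0x0b = ff7b2aa7
  after D2: wrote 2B at 0x21 = d8ef
  after D3: wrote 6B at 0x10 = 0e33f3ffd8ef
  after D4: wrote 4B at 0x00 = ff7b2aa7
  after D5: wrote 6B at 0x05 = 0e33f3ffd8ef
query mem[0x05]=0x0e, mem[0x1e]=0x33, mem[0x03]=0xa7, mem[0x0d]=0x2a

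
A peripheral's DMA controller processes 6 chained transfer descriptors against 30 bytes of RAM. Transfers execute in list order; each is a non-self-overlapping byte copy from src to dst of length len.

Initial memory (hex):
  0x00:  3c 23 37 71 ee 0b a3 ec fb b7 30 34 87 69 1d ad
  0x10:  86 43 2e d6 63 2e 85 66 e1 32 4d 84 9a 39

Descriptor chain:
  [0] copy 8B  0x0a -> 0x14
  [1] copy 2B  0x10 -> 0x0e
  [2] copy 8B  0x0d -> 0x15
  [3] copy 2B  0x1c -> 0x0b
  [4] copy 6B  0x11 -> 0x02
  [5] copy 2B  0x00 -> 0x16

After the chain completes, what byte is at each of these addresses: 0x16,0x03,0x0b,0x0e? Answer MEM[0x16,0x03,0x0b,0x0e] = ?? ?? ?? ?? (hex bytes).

MEM[0x16,0x03,0x0b,0x0e] = 3c 2e 30 86

  after D0: wrote 8B at 0x14 = 303487691dad8643
  after D1: wrote 2B at 0x0e = 8643
  after D2: wrote 8B at 0x15 = 69864386432ed630
  after D3: wrote 2B at 0x0b = 3039
  after D4: wrote 6B at 0x02 = 432ed6306986
  after D5: wrote 2B at 0x16 = 3c23
query mem[0x16]=0x3c, mem[0x03]=0x2e, mem[0x0b]=0x30, mem[0x0e]=0x86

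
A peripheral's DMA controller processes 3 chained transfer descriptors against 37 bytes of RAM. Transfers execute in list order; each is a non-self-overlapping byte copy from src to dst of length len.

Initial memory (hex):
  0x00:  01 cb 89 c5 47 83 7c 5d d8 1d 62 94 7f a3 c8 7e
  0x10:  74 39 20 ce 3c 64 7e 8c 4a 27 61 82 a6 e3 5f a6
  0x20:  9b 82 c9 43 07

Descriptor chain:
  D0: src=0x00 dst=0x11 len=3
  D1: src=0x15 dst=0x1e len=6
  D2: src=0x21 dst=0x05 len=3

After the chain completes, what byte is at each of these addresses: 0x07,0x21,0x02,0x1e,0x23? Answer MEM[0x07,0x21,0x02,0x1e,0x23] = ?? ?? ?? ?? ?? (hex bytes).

[0] 0x00->0x11 len=3 : 01 cb 89
[1] 0x15->0x1e len=6 : 64 7e 8c 4a 27 61
[2] 0x21->0x05 len=3 : 4a 27 61
query mem[0x07]=0x61, mem[0x21]=0x4a, mem[0x02]=0x89, mem[0x1e]=0x64, mem[0x23]=0x61

MEM[0x07,0x21,0x02,0x1e,0x23] = 61 4a 89 64 61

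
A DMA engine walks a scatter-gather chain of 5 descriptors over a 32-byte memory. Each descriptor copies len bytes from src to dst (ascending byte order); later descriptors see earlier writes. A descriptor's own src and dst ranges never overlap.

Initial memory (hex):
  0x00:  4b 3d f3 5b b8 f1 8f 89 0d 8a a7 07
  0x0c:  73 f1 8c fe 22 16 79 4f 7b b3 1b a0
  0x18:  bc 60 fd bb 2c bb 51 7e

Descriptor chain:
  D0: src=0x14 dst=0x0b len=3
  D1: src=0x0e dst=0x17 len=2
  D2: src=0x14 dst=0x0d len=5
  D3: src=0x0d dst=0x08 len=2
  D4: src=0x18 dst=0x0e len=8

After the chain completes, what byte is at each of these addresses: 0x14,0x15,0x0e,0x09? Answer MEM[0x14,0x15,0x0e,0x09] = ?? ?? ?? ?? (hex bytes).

#0 dst[0x0b+3] := {0x7b,0xb3,0x1b}
#1 dst[0x17+2] := {0x8c,0xfe}
#2 dst[0x0d+5] := {0x7b,0xb3,0x1b,0x8c,0xfe}
#3 dst[0x08+2] := {0x7b,0xb3}
#4 dst[0x0e+8] := {0xfe,0x60,0xfd,0xbb,0x2c,0xbb,0x51,0x7e}
query mem[0x14]=0x51, mem[0x15]=0x7e, mem[0x0e]=0xfe, mem[0x09]=0xb3

MEM[0x14,0x15,0x0e,0x09] = 51 7e fe b3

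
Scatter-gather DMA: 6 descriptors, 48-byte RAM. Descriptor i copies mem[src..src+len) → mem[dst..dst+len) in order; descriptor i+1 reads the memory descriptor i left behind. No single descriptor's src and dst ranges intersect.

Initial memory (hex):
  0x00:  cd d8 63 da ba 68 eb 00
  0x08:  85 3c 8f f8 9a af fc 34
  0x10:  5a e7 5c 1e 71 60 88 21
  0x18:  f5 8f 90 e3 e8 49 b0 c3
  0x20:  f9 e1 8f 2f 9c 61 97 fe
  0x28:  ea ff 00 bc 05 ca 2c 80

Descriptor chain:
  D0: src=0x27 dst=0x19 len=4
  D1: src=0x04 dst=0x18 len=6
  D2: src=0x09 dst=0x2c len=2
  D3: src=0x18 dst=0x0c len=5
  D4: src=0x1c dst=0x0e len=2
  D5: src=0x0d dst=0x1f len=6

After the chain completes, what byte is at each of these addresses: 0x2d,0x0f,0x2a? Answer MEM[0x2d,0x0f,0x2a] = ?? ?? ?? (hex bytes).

MEM[0x2d,0x0f,0x2a] = 8f 3c 00

[0] 0x27->0x19 len=4 : fe ea ff 00
[1] 0x04->0x18 len=6 : ba 68 eb 00 85 3c
[2] 0x09->0x2c len=2 : 3c 8f
[3] 0x18->0x0c len=5 : ba 68 eb 00 85
[4] 0x1c->0x0e len=2 : 85 3c
[5] 0x0d->0x1f len=6 : 68 85 3c 85 e7 5c
query mem[0x2d]=0x8f, mem[0x0f]=0x3c, mem[0x2a]=0x00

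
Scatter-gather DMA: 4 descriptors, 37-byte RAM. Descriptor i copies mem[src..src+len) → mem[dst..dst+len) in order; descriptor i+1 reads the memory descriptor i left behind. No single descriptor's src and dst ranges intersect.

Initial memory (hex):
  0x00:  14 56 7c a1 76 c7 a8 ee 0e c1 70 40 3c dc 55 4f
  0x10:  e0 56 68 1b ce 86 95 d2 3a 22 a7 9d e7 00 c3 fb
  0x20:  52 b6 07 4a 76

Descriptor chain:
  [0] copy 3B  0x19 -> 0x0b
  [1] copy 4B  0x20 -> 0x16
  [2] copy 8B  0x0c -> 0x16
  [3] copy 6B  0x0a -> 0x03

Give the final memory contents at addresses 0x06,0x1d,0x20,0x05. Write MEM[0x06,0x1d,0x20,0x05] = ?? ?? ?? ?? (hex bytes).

MEM[0x06,0x1d,0x20,0x05] = 9d 1b 52 a7

D0: mem[0x0b..0x0d] <- [22 a7 9d]
D1: mem[0x16..0x19] <- [52 b6 07 4a]
D2: mem[0x16..0x1d] <- [a7 9d 55 4f e0 56 68 1b]
D3: mem[0x03..0x08] <- [70 22 a7 9d 55 4f]
query mem[0x06]=0x9d, mem[0x1d]=0x1b, mem[0x20]=0x52, mem[0x05]=0xa7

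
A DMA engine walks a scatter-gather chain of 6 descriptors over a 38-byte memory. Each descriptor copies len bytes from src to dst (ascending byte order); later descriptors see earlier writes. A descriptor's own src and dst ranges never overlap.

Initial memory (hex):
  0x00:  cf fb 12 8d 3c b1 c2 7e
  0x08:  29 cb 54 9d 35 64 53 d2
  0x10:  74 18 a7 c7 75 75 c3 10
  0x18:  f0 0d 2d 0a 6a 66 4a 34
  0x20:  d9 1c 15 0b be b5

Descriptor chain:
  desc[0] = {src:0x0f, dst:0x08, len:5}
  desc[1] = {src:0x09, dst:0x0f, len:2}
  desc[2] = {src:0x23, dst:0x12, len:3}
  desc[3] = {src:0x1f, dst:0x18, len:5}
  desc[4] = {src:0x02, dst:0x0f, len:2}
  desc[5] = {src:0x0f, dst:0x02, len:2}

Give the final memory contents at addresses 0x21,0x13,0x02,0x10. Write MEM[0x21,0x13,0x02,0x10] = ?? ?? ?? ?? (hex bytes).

MEM[0x21,0x13,0x02,0x10] = 1c be 12 8d

[0] 0x0f->0x08 len=5 : d2 74 18 a7 c7
[1] 0x09->0x0f len=2 : 74 18
[2] 0x23->0x12 len=3 : 0b be b5
[3] 0x1f->0x18 len=5 : 34 d9 1c 15 0b
[4] 0x02->0x0f len=2 : 12 8d
[5] 0x0f->0x02 len=2 : 12 8d
query mem[0x21]=0x1c, mem[0x13]=0xbe, mem[0x02]=0x12, mem[0x10]=0x8d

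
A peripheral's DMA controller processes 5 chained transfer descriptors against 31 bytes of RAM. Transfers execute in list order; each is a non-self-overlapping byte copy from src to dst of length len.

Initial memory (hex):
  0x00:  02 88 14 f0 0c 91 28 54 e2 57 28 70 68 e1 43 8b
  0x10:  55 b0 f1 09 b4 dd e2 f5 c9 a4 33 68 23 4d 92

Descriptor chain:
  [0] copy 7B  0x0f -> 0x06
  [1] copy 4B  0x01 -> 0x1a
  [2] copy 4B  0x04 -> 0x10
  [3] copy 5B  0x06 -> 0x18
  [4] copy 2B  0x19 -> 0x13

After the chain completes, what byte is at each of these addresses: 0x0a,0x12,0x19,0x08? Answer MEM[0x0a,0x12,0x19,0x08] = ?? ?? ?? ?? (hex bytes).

MEM[0x0a,0x12,0x19,0x08] = 09 8b 55 b0

D0: mem[0x06..0x0c] <- [8b 55 b0 f1 09 b4 dd]
D1: mem[0x1a..0x1d] <- [88 14 f0 0c]
D2: mem[0x10..0x13] <- [0c 91 8b 55]
D3: mem[0x18..0x1c] <- [8b 55 b0 f1 09]
D4: mem[0x13..0x14] <- [55 b0]
query mem[0x0a]=0x09, mem[0x12]=0x8b, mem[0x19]=0x55, mem[0x08]=0xb0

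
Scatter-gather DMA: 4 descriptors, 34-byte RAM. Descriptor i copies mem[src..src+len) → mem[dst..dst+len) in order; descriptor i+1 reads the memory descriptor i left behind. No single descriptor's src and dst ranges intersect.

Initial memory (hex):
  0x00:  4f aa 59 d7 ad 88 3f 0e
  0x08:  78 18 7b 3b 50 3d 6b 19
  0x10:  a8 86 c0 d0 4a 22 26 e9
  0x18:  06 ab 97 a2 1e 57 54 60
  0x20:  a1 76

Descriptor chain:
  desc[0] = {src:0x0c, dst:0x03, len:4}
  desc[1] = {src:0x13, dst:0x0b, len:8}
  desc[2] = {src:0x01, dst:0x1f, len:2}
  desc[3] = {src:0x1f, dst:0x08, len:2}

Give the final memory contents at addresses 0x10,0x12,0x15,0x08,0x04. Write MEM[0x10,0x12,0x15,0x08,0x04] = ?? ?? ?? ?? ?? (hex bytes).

MEM[0x10,0x12,0x15,0x08,0x04] = 06 97 22 aa 3d

[0] 0x0c->0x03 len=4 : 50 3d 6b 19
[1] 0x13->0x0b len=8 : d0 4a 22 26 e9 06 ab 97
[2] 0x01->0x1f len=2 : aa 59
[3] 0x1f->0x08 len=2 : aa 59
query mem[0x10]=0x06, mem[0x12]=0x97, mem[0x15]=0x22, mem[0x08]=0xaa, mem[0x04]=0x3d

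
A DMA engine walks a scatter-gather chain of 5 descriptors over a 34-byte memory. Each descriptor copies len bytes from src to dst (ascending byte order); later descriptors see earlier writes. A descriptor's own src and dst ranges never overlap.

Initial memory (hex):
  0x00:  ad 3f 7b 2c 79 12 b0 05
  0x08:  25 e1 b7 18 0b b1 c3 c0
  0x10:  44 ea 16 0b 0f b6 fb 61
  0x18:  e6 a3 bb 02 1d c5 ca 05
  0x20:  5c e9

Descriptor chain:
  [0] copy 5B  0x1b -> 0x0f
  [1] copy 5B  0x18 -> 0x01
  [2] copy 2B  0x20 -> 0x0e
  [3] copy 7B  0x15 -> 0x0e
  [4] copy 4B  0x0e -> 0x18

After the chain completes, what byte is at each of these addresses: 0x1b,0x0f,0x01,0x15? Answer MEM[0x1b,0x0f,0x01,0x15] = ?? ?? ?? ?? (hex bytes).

MEM[0x1b,0x0f,0x01,0x15] = e6 fb e6 b6

  after D0: wrote 5B at 0x0f = 021dc5ca05
  after D1: wrote 5B at 0x01 = e6a3bb021d
  after D2: wrote 2B at 0x0e = 5ce9
  after D3: wrote 7B at 0x0e = b6fb61e6a3bb02
  after D4: wrote 4B at 0x18 = b6fb61e6
query mem[0x1b]=0xe6, mem[0x0f]=0xfb, mem[0x01]=0xe6, mem[0x15]=0xb6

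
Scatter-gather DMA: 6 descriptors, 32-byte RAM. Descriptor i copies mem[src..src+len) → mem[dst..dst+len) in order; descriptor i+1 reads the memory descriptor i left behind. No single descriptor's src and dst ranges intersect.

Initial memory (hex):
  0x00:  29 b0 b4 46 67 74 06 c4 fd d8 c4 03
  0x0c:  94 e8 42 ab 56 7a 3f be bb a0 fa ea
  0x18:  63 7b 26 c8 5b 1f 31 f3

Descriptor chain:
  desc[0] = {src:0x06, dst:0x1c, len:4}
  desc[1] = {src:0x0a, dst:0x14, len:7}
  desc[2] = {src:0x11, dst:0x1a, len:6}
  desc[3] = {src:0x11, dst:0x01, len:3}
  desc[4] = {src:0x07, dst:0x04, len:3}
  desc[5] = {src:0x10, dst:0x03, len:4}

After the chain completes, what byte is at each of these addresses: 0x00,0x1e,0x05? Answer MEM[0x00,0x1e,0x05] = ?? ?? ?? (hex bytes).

MEM[0x00,0x1e,0x05] = 29 03 3f

D0: mem[0x1c..0x1f] <- [06 c4 fd d8]
D1: mem[0x14..0x1a] <- [c4 03 94 e8 42 ab 56]
D2: mem[0x1a..0x1f] <- [7a 3f be c4 03 94]
D3: mem[0x01..0x03] <- [7a 3f be]
D4: mem[0x04..0x06] <- [c4 fd d8]
D5: mem[0x03..0x06] <- [56 7a 3f be]
query mem[0x00]=0x29, mem[0x1e]=0x03, mem[0x05]=0x3f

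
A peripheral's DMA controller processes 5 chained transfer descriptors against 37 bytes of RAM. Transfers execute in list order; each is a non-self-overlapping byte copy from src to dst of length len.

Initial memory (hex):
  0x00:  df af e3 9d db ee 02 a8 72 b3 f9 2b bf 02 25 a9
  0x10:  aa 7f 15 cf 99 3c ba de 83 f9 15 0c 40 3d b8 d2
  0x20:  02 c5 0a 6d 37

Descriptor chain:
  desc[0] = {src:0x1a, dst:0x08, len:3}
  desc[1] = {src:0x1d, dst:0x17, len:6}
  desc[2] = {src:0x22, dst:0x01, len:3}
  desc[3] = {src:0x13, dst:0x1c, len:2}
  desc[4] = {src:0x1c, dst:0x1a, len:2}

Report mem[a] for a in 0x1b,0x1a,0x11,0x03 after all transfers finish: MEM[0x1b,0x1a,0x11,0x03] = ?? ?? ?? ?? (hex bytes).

MEM[0x1b,0x1a,0x11,0x03] = 99 cf 7f 37

  after D0: wrote 3B at 0x08 = 150c40
  after D1: wrote 6B at 0x17 = 3db8d202c50a
  after D2: wrote 3B at 0x01 = 0a6d37
  after D3: wrote 2B at 0x1c = cf99
  after D4: wrote 2B at 0x1a = cf99
query mem[0x1b]=0x99, mem[0x1a]=0xcf, mem[0x11]=0x7f, mem[0x03]=0x37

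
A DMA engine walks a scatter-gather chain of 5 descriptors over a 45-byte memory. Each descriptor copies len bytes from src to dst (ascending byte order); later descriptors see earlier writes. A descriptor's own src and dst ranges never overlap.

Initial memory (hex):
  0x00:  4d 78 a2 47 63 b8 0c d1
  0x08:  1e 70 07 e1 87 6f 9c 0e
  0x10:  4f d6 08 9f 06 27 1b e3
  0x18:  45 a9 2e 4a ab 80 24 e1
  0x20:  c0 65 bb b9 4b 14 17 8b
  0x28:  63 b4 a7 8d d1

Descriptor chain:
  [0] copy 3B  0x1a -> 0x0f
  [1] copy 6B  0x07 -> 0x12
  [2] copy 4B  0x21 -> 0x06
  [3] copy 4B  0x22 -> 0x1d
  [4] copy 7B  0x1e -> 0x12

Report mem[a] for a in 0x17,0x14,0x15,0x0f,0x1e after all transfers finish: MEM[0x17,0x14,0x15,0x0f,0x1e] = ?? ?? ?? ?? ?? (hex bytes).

MEM[0x17,0x14,0x15,0x0f,0x1e] = b9 14 65 2e b9

#0 dst[0x0f+3] := {0x2e,0x4a,0xab}
#1 dst[0x12+6] := {0xd1,0x1e,0x70,0x07,0xe1,0x87}
#2 dst[0x06+4] := {0x65,0xbb,0xb9,0x4b}
#3 dst[0x1d+4] := {0xbb,0xb9,0x4b,0x14}
#4 dst[0x12+7] := {0xb9,0x4b,0x14,0x65,0xbb,0xb9,0x4b}
query mem[0x17]=0xb9, mem[0x14]=0x14, mem[0x15]=0x65, mem[0x0f]=0x2e, mem[0x1e]=0xb9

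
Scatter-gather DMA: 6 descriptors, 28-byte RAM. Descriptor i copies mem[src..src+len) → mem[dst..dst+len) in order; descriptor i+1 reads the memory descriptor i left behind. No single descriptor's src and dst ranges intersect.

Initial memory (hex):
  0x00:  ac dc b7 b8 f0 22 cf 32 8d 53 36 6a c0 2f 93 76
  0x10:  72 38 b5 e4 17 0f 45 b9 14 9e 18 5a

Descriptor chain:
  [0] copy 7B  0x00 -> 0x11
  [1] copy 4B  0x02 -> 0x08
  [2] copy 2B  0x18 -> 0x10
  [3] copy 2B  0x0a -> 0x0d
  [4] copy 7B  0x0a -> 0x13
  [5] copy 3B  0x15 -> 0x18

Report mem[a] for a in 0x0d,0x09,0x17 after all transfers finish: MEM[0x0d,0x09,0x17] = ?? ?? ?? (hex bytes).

[0] 0x00->0x11 len=7 : ac dc b7 b8 f0 22 cf
[1] 0x02->0x08 len=4 : b7 b8 f0 22
[2] 0x18->0x10 len=2 : 14 9e
[3] 0x0a->0x0d len=2 : f0 22
[4] 0x0a->0x13 len=7 : f0 22 c0 f0 22 76 14
[5] 0x15->0x18 len=3 : c0 f0 22
query mem[0x0d]=0xf0, mem[0x09]=0xb8, mem[0x17]=0x22

MEM[0x0d,0x09,0x17] = f0 b8 22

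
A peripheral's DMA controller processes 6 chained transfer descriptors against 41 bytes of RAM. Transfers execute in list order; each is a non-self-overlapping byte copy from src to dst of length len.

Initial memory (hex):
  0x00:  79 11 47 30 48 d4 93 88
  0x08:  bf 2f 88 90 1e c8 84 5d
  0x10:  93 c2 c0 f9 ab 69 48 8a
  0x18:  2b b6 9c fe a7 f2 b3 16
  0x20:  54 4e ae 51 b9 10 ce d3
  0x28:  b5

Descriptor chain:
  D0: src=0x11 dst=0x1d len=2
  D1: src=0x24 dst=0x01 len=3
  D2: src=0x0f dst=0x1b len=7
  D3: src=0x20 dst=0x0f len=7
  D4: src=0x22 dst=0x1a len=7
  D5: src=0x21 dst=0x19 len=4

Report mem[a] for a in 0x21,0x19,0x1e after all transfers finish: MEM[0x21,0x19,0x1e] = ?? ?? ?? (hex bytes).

  after D0: wrote 2B at 0x1d = c2c0
  after D1: wrote 3B at 0x01 = b910ce
  after D2: wrote 7B at 0x1b = 5d93c2c0f9ab69
  after D3: wrote 7B at 0x0f = ab69ae51b910ce
  after D4: wrote 7B at 0x1a = ae51b910ced3b5
  after D5: wrote 4B at 0x19 = 69ae51b9
query mem[0x21]=0x69, mem[0x19]=0x69, mem[0x1e]=0xce

MEM[0x21,0x19,0x1e] = 69 69 ce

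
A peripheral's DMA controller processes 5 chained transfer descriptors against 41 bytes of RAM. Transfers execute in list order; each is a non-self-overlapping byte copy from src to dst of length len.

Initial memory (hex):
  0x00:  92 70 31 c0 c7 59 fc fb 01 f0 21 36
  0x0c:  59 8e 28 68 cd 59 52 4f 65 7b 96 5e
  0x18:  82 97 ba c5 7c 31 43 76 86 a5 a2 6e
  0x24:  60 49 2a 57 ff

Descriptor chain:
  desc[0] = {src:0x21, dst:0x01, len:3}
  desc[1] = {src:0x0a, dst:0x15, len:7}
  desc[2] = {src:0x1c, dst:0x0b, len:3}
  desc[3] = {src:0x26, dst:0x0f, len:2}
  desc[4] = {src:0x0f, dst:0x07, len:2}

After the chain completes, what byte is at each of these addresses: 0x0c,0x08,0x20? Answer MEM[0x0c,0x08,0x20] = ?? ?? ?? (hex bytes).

MEM[0x0c,0x08,0x20] = 31 57 86

  after D0: wrote 3B at 0x01 = a5a26e
  after D1: wrote 7B at 0x15 = 2136598e2868cd
  after D2: wrote 3B at 0x0b = 7c3143
  after D3: wrote 2B at 0x0f = 2a57
  after D4: wrote 2B at 0x07 = 2a57
query mem[0x0c]=0x31, mem[0x08]=0x57, mem[0x20]=0x86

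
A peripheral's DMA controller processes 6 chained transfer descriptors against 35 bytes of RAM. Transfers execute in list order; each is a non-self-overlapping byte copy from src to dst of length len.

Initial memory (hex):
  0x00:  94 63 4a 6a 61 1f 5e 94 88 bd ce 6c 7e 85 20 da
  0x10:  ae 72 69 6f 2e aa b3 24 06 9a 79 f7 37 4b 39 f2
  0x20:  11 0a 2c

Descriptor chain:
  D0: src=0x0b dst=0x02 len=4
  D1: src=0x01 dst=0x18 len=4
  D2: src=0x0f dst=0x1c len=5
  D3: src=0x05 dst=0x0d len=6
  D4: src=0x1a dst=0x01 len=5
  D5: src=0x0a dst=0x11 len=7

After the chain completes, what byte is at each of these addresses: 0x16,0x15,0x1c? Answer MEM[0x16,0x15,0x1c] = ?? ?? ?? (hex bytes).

  after D0: wrote 4B at 0x02 = 6c7e8520
  after D1: wrote 4B at 0x18 = 636c7e85
  after D2: wrote 5B at 0x1c = daae72696f
  after D3: wrote 6B at 0x0d = 205e9488bdce
  after D4: wrote 5B at 0x01 = 7e85daae72
  after D5: wrote 7B at 0x11 = ce6c7e205e9488
query mem[0x16]=0x94, mem[0x15]=0x5e, mem[0x1c]=0xda

MEM[0x16,0x15,0x1c] = 94 5e da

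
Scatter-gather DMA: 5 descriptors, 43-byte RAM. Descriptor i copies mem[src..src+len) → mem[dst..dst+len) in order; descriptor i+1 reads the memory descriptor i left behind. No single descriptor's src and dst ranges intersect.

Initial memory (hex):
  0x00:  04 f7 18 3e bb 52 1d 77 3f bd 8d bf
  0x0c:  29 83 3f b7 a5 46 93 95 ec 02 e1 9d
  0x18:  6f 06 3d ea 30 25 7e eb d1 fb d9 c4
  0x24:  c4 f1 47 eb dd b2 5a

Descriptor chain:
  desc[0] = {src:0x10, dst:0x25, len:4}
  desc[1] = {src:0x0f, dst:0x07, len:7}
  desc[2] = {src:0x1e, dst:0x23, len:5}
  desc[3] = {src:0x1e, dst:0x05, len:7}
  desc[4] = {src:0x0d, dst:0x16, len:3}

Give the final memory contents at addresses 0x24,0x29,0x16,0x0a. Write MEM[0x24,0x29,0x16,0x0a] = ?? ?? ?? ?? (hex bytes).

#0 dst[0x25+4] := {0xa5,0x46,0x93,0x95}
#1 dst[0x07+7] := {0xb7,0xa5,0x46,0x93,0x95,0xec,0x02}
#2 dst[0x23+5] := {0x7e,0xeb,0xd1,0xfb,0xd9}
#3 dst[0x05+7] := {0x7e,0xeb,0xd1,0xfb,0xd9,0x7e,0xeb}
#4 dst[0x16+3] := {0x02,0x3f,0xb7}
query mem[0x24]=0xeb, mem[0x29]=0xb2, mem[0x16]=0x02, mem[0x0a]=0x7e

MEM[0x24,0x29,0x16,0x0a] = eb b2 02 7e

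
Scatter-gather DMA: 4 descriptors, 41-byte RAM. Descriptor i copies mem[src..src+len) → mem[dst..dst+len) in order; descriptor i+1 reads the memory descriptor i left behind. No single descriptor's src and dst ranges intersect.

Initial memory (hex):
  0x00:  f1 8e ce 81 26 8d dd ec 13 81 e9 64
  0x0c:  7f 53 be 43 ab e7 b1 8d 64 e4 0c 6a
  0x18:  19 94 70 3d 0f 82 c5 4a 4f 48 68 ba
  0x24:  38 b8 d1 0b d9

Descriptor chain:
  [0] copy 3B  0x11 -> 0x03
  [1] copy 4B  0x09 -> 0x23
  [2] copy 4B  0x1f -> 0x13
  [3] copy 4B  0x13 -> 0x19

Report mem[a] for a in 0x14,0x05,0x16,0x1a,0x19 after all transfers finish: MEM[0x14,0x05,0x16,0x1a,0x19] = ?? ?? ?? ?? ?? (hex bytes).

MEM[0x14,0x05,0x16,0x1a,0x19] = 4f 8d 68 4f 4a

#0 dst[0x03+3] := {0xe7,0xb1,0x8d}
#1 dst[0x23+4] := {0x81,0xe9,0x64,0x7f}
#2 dst[0x13+4] := {0x4a,0x4f,0x48,0x68}
#3 dst[0x19+4] := {0x4a,0x4f,0x48,0x68}
query mem[0x14]=0x4f, mem[0x05]=0x8d, mem[0x16]=0x68, mem[0x1a]=0x4f, mem[0x19]=0x4a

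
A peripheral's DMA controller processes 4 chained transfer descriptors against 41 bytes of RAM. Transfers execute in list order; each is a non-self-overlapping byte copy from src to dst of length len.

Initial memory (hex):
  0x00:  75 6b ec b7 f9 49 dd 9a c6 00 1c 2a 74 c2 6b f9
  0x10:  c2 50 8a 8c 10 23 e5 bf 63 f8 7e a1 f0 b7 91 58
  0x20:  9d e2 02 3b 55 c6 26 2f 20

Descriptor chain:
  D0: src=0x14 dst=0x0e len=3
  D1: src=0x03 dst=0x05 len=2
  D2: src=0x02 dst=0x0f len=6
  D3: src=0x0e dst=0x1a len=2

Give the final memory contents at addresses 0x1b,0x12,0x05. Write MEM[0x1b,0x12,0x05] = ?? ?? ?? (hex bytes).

#0 dst[0x0e+3] := {0x10,0x23,0xe5}
#1 dst[0x05+2] := {0xb7,0xf9}
#2 dst[0x0f+6] := {0xec,0xb7,0xf9,0xb7,0xf9,0x9a}
#3 dst[0x1a+2] := {0x10,0xec}
query mem[0x1b]=0xec, mem[0x12]=0xb7, mem[0x05]=0xb7

MEM[0x1b,0x12,0x05] = ec b7 b7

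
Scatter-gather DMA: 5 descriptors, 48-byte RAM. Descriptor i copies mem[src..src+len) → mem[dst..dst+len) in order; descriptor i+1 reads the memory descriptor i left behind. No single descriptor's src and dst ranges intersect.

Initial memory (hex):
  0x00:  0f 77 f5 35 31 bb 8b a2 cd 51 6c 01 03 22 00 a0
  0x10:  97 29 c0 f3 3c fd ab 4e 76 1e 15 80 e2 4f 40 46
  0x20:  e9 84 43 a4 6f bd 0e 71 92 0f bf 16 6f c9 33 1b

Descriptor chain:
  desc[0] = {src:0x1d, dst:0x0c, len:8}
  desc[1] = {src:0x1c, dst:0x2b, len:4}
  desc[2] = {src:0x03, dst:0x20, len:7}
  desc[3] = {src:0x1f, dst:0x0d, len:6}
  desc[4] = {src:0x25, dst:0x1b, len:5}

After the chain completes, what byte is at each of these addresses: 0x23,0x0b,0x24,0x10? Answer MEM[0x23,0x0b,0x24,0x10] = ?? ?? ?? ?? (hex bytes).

MEM[0x23,0x0b,0x24,0x10] = 8b 01 a2 bb

D0: mem[0x0c..0x13] <- [4f 40 46 e9 84 43 a4 6f]
D1: mem[0x2b..0x2e] <- [e2 4f 40 46]
D2: mem[0x20..0x26] <- [35 31 bb 8b a2 cd 51]
D3: mem[0x0d..0x12] <- [46 35 31 bb 8b a2]
D4: mem[0x1b..0x1f] <- [cd 51 71 92 0f]
query mem[0x23]=0x8b, mem[0x0b]=0x01, mem[0x24]=0xa2, mem[0x10]=0xbb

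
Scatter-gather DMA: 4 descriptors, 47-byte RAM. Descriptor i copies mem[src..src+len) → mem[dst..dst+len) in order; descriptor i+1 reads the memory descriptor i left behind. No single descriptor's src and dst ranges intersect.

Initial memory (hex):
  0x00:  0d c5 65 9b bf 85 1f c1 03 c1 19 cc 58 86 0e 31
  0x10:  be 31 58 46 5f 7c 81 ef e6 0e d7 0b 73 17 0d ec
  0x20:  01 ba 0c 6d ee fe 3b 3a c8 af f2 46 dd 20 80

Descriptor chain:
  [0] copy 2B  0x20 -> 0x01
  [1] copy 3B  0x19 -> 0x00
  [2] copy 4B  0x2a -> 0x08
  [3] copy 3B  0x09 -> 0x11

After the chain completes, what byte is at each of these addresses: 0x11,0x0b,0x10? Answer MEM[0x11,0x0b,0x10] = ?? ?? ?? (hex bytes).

MEM[0x11,0x0b,0x10] = 46 20 be

[0] 0x20->0x01 len=2 : 01 ba
[1] 0x19->0x00 len=3 : 0e d7 0b
[2] 0x2a->0x08 len=4 : f2 46 dd 20
[3] 0x09->0x11 len=3 : 46 dd 20
query mem[0x11]=0x46, mem[0x0b]=0x20, mem[0x10]=0xbe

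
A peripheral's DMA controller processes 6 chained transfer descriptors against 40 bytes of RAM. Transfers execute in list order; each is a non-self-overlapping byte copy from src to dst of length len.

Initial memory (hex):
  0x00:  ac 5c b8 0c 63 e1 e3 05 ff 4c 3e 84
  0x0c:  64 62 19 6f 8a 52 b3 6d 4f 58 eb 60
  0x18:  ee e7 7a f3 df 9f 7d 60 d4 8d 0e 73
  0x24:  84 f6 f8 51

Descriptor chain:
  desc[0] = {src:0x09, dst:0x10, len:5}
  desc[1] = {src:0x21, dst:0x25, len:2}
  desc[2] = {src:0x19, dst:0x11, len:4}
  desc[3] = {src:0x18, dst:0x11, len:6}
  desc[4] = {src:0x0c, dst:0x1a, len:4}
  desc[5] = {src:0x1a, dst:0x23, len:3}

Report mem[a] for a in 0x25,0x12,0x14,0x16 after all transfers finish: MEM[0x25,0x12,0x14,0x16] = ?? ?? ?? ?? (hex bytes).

  after D0: wrote 5B at 0x10 = 4c3e846462
  after D1: wrote 2B at 0x25 = 8d0e
  after D2: wrote 4B at 0x11 = e77af3df
  after D3: wrote 6B at 0x11 = eee77af3df9f
  after D4: wrote 4B at 0x1a = 6462196f
  after D5: wrote 3B at 0x23 = 646219
query mem[0x25]=0x19, mem[0x12]=0xe7, mem[0x14]=0xf3, mem[0x16]=0x9f

MEM[0x25,0x12,0x14,0x16] = 19 e7 f3 9f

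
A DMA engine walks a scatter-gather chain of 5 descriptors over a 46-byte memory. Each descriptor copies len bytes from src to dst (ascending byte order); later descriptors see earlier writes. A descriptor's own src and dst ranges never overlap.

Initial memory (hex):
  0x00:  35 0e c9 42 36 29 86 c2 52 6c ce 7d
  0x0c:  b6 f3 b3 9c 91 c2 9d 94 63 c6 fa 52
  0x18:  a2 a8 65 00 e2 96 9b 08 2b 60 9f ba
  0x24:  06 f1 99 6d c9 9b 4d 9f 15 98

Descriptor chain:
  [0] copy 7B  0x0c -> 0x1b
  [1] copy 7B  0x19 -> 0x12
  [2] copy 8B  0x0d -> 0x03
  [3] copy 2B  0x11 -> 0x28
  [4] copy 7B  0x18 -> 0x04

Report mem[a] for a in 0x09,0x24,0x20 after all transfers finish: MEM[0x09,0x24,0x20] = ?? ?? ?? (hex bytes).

[0] 0x0c->0x1b len=7 : b6 f3 b3 9c 91 c2 9d
[1] 0x19->0x12 len=7 : a8 65 b6 f3 b3 9c 91
[2] 0x0d->0x03 len=8 : f3 b3 9c 91 c2 a8 65 b6
[3] 0x11->0x28 len=2 : c2 a8
[4] 0x18->0x04 len=7 : 91 a8 65 b6 f3 b3 9c
query mem[0x09]=0xb3, mem[0x24]=0x06, mem[0x20]=0xc2

MEM[0x09,0x24,0x20] = b3 06 c2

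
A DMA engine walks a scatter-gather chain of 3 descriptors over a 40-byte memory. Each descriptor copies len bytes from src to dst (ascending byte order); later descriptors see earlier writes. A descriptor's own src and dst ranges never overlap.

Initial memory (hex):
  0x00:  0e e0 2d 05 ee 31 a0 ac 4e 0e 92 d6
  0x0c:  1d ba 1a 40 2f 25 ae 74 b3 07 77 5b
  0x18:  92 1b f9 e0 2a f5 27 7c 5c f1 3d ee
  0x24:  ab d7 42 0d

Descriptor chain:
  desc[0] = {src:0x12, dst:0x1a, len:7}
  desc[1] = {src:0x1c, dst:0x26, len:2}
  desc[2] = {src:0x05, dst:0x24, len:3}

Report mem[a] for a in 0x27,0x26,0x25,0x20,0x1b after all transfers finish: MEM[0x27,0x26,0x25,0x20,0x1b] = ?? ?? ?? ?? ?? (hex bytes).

MEM[0x27,0x26,0x25,0x20,0x1b] = 07 ac a0 92 74

#0 dst[0x1a+7] := {0xae,0x74,0xb3,0x07,0x77,0x5b,0x92}
#1 dst[0x26+2] := {0xb3,0x07}
#2 dst[0x24+3] := {0x31,0xa0,0xac}
query mem[0x27]=0x07, mem[0x26]=0xac, mem[0x25]=0xa0, mem[0x20]=0x92, mem[0x1b]=0x74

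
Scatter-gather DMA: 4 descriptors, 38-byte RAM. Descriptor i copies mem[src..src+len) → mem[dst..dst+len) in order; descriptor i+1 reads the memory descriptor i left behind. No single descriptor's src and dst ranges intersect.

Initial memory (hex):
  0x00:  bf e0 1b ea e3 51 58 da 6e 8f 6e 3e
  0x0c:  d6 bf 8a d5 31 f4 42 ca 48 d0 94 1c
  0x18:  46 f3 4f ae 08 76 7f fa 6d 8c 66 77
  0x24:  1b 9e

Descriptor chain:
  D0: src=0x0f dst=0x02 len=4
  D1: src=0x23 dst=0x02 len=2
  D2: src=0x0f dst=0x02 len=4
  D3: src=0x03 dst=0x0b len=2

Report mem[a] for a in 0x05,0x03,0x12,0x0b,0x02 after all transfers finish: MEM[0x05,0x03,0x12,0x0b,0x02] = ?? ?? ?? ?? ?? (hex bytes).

MEM[0x05,0x03,0x12,0x0b,0x02] = 42 31 42 31 d5

D0: mem[0x02..0x05] <- [d5 31 f4 42]
D1: mem[0x02..0x03] <- [77 1b]
D2: mem[0x02..0x05] <- [d5 31 f4 42]
D3: mem[0x0b..0x0c] <- [31 f4]
query mem[0x05]=0x42, mem[0x03]=0x31, mem[0x12]=0x42, mem[0x0b]=0x31, mem[0x02]=0xd5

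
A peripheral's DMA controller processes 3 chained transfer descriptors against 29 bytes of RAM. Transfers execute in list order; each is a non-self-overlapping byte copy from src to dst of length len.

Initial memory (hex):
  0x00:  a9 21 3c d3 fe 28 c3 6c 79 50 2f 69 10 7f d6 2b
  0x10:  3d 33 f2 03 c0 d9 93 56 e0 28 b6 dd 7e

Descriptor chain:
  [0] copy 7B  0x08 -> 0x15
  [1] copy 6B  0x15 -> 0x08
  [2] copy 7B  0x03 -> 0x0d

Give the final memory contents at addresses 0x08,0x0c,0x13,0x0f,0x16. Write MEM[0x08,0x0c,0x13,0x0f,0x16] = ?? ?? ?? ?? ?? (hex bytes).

D0: mem[0x15..0x1b] <- [79 50 2f 69 10 7f d6]
D1: mem[0x08..0x0d] <- [79 50 2f 69 10 7f]
D2: mem[0x0d..0x13] <- [d3 fe 28 c3 6c 79 50]
query mem[0x08]=0x79, mem[0x0c]=0x10, mem[0x13]=0x50, mem[0x0f]=0x28, mem[0x16]=0x50

MEM[0x08,0x0c,0x13,0x0f,0x16] = 79 10 50 28 50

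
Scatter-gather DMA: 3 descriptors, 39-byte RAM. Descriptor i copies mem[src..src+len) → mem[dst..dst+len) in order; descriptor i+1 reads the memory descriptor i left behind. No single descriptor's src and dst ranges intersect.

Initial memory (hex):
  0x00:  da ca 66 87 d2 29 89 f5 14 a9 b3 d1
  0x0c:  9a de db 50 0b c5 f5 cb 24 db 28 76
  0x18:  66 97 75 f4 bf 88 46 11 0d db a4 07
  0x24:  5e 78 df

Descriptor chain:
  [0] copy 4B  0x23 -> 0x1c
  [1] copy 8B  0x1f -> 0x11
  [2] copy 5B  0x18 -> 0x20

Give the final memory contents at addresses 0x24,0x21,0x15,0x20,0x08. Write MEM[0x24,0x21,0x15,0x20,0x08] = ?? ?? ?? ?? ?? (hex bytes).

MEM[0x24,0x21,0x15,0x20,0x08] = 07 97 07 df 14

#0 dst[0x1c+4] := {0x07,0x5e,0x78,0xdf}
#1 dst[0x11+8] := {0xdf,0x0d,0xdb,0xa4,0x07,0x5e,0x78,0xdf}
#2 dst[0x20+5] := {0xdf,0x97,0x75,0xf4,0x07}
query mem[0x24]=0x07, mem[0x21]=0x97, mem[0x15]=0x07, mem[0x20]=0xdf, mem[0x08]=0x14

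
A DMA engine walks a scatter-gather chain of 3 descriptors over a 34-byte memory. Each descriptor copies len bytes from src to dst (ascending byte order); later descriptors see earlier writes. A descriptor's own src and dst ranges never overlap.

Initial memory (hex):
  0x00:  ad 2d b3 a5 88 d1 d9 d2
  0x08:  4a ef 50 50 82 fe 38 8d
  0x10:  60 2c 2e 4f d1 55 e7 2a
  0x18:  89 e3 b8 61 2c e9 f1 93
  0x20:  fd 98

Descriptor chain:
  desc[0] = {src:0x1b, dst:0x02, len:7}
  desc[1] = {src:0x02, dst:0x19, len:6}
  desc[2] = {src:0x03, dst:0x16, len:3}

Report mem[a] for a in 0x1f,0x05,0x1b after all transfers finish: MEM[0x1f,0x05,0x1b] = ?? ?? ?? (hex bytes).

D0: mem[0x02..0x08] <- [61 2c e9 f1 93 fd 98]
D1: mem[0x19..0x1e] <- [61 2c e9 f1 93 fd]
D2: mem[0x16..0x18] <- [2c e9 f1]
query mem[0x1f]=0x93, mem[0x05]=0xf1, mem[0x1b]=0xe9

MEM[0x1f,0x05,0x1b] = 93 f1 e9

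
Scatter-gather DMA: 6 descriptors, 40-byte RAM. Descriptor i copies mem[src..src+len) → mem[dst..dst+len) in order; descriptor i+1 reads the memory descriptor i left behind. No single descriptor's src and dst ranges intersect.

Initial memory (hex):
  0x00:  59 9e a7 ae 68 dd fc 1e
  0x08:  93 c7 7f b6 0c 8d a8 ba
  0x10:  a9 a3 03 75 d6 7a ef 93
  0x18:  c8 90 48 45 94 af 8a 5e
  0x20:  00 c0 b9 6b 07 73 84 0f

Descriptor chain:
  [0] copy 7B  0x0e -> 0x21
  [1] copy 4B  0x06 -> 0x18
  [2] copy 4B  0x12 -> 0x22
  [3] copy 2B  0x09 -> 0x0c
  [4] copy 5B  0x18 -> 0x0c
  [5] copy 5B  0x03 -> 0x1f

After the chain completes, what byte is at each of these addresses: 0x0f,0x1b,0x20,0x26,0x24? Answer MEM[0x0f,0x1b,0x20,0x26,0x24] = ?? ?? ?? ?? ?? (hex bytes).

MEM[0x0f,0x1b,0x20,0x26,0x24] = c7 c7 68 75 d6

#0 dst[0x21+7] := {0xa8,0xba,0xa9,0xa3,0x03,0x75,0xd6}
#1 dst[0x18+4] := {0xfc,0x1e,0x93,0xc7}
#2 dst[0x22+4] := {0x03,0x75,0xd6,0x7a}
#3 dst[0x0c+2] := {0xc7,0x7f}
#4 dst[0x0c+5] := {0xfc,0x1e,0x93,0xc7,0x94}
#5 dst[0x1f+5] := {0xae,0x68,0xdd,0xfc,0x1e}
query mem[0x0f]=0xc7, mem[0x1b]=0xc7, mem[0x20]=0x68, mem[0x26]=0x75, mem[0x24]=0xd6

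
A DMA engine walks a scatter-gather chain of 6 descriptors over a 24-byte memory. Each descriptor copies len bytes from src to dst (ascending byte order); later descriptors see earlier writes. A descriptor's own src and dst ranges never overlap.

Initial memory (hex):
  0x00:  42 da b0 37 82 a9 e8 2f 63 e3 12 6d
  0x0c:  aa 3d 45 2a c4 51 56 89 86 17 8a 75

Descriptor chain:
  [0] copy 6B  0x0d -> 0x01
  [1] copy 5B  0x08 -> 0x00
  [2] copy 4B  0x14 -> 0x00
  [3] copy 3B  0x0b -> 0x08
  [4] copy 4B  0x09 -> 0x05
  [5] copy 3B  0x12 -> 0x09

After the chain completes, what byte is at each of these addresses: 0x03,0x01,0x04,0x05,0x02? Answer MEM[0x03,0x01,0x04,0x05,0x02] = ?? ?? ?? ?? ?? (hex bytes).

MEM[0x03,0x01,0x04,0x05,0x02] = 75 17 aa aa 8a

[0] 0x0d->0x01 len=6 : 3d 45 2a c4 51 56
[1] 0x08->0x00 len=5 : 63 e3 12 6d aa
[2] 0x14->0x00 len=4 : 86 17 8a 75
[3] 0x0b->0x08 len=3 : 6d aa 3d
[4] 0x09->0x05 len=4 : aa 3d 6d aa
[5] 0x12->0x09 len=3 : 56 89 86
query mem[0x03]=0x75, mem[0x01]=0x17, mem[0x04]=0xaa, mem[0x05]=0xaa, mem[0x02]=0x8a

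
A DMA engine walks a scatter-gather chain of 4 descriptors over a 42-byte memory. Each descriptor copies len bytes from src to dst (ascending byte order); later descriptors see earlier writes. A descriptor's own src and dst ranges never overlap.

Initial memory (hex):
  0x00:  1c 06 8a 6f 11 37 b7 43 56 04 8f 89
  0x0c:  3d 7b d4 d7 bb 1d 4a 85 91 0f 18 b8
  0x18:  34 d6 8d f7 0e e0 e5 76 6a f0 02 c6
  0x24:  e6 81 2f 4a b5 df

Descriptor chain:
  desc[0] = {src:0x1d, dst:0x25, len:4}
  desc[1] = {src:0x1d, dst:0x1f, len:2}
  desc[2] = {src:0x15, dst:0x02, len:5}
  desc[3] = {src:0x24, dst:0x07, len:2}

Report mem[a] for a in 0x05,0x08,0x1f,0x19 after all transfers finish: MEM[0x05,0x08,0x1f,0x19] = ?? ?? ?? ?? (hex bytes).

MEM[0x05,0x08,0x1f,0x19] = 34 e0 e0 d6

[0] 0x1d->0x25 len=4 : e0 e5 76 6a
[1] 0x1d->0x1f len=2 : e0 e5
[2] 0x15->0x02 len=5 : 0f 18 b8 34 d6
[3] 0x24->0x07 len=2 : e6 e0
query mem[0x05]=0x34, mem[0x08]=0xe0, mem[0x1f]=0xe0, mem[0x19]=0xd6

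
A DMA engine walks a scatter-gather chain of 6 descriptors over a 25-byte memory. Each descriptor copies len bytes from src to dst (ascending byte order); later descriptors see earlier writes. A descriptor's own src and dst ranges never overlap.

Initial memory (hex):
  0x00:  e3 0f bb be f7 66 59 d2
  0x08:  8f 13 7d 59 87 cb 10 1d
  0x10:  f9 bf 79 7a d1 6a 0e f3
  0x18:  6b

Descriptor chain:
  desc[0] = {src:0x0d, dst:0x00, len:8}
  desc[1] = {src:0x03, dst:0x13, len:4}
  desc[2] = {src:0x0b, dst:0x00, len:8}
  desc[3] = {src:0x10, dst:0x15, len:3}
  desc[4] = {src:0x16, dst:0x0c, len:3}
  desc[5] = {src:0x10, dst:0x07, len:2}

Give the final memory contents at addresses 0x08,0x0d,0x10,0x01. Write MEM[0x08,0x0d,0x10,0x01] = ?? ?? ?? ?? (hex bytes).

#0 dst[0x00+8] := {0xcb,0x10,0x1d,0xf9,0xbf,0x79,0x7a,0xd1}
#1 dst[0x13+4] := {0xf9,0xbf,0x79,0x7a}
#2 dst[0x00+8] := {0x59,0x87,0xcb,0x10,0x1d,0xf9,0xbf,0x79}
#3 dst[0x15+3] := {0xf9,0xbf,0x79}
#4 dst[0x0c+3] := {0xbf,0x79,0x6b}
#5 dst[0x07+2] := {0xf9,0xbf}
query mem[0x08]=0xbf, mem[0x0d]=0x79, mem[0x10]=0xf9, mem[0x01]=0x87

MEM[0x08,0x0d,0x10,0x01] = bf 79 f9 87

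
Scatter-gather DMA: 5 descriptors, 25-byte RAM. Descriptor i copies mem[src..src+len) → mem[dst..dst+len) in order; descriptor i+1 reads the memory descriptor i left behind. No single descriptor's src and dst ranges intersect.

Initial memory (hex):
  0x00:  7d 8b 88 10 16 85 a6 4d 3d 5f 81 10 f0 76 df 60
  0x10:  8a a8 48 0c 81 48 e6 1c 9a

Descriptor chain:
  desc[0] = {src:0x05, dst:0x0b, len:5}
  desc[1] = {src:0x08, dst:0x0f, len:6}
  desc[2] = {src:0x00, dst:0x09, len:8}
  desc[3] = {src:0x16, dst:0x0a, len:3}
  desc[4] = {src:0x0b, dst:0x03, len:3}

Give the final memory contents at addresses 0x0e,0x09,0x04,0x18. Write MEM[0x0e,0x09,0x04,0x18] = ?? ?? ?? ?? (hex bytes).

MEM[0x0e,0x09,0x04,0x18] = 85 7d 9a 9a

#0 dst[0x0b+5] := {0x85,0xa6,0x4d,0x3d,0x5f}
#1 dst[0x0f+6] := {0x3d,0x5f,0x81,0x85,0xa6,0x4d}
#2 dst[0x09+8] := {0x7d,0x8b,0x88,0x10,0x16,0x85,0xa6,0x4d}
#3 dst[0x0a+3] := {0xe6,0x1c,0x9a}
#4 dst[0x03+3] := {0x1c,0x9a,0x16}
query mem[0x0e]=0x85, mem[0x09]=0x7d, mem[0x04]=0x9a, mem[0x18]=0x9a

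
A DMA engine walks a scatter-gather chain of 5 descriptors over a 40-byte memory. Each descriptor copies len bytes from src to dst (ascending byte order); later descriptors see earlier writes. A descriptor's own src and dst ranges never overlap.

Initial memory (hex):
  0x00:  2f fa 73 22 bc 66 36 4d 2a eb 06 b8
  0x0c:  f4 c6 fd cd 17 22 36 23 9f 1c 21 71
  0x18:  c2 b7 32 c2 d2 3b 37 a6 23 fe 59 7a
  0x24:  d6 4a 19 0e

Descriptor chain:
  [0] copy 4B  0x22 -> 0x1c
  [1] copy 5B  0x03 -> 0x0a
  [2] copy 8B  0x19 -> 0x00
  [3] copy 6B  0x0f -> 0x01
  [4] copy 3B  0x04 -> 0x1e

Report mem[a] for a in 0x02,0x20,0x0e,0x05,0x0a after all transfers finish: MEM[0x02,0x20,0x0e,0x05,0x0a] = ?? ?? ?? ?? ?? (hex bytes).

D0: mem[0x1c..0x1f] <- [59 7a d6 4a]
D1: mem[0x0a..0x0e] <- [22 bc 66 36 4d]
D2: mem[0x00..0x07] <- [b7 32 c2 59 7a d6 4a 23]
D3: mem[0x01..0x06] <- [cd 17 22 36 23 9f]
D4: mem[0x1e..0x20] <- [36 23 9f]
query mem[0x02]=0x17, mem[0x20]=0x9f, mem[0x0e]=0x4d, mem[0x05]=0x23, mem[0x0a]=0x22

MEM[0x02,0x20,0x0e,0x05,0x0a] = 17 9f 4d 23 22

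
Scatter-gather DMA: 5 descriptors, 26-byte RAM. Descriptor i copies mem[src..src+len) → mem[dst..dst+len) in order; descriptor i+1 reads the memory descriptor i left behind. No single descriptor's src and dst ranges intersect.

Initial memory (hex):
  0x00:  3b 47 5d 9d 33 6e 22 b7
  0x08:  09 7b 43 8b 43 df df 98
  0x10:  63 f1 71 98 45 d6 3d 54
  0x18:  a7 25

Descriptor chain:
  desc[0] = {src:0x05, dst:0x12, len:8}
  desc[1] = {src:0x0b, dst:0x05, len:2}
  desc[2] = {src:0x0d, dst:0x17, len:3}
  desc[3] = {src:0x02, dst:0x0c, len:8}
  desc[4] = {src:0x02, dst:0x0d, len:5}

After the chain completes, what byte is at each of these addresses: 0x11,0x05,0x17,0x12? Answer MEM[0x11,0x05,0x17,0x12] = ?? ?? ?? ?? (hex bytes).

  after D0: wrote 8B at 0x12 = 6e22b7097b438b43
  after D1: wrote 2B at 0x05 = 8b43
  after D2: wrote 3B at 0x17 = dfdf98
  after D3: wrote 8B at 0x0c = 5d9d338b43b7097b
  after D4: wrote 5B at 0x0d = 5d9d338b43
query mem[0x11]=0x43, mem[0x05]=0x8b, mem[0x17]=0xdf, mem[0x12]=0x09

MEM[0x11,0x05,0x17,0x12] = 43 8b df 09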